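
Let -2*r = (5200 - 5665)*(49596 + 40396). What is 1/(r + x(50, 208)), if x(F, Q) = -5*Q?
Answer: 1/20922100 ≈ 4.7796e-8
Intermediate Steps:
r = 20923140 (r = -(5200 - 5665)*(49596 + 40396)/2 = -(-465)*89992/2 = -½*(-41846280) = 20923140)
1/(r + x(50, 208)) = 1/(20923140 - 5*208) = 1/(20923140 - 1040) = 1/20922100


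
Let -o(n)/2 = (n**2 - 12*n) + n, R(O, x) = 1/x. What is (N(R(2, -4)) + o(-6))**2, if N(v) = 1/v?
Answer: 43264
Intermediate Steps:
o(n) = -2*n**2 + 22*n (o(n) = -2*((n**2 - 12*n) + n) = -2*(n**2 - 11*n) = -2*n**2 + 22*n)
(N(R(2, -4)) + o(-6))**2 = (1/(1/(-4)) + 2*(-6)*(11 - 1*(-6)))**2 = (1/(-1/4) + 2*(-6)*(11 + 6))**2 = (-4 + 2*(-6)*17)**2 = (-4 - 204)**2 = (-208)**2 = 43264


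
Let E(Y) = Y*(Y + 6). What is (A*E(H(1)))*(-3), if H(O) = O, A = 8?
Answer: -168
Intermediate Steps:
E(Y) = Y*(6 + Y)
(A*E(H(1)))*(-3) = (8*(1*(6 + 1)))*(-3) = (8*(1*7))*(-3) = (8*7)*(-3) = 56*(-3) = -168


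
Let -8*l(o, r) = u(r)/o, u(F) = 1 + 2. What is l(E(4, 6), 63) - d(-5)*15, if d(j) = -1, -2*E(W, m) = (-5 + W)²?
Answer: 63/4 ≈ 15.750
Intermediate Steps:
u(F) = 3
E(W, m) = -(-5 + W)²/2
l(o, r) = -3/(8*o)
l(E(4, 6), 63) - d(-5)*15 = -3*(-2/(-5 + 4)²)/8 - (-1)*15 = -3/(8*((-½*(-1)²))) - 1*(-15) = -3/(8*((-½*1))) + 15 = -3/(8*(-½)) + 15 = -3/8*(-2) + 15 = ¾ + 15 = 63/4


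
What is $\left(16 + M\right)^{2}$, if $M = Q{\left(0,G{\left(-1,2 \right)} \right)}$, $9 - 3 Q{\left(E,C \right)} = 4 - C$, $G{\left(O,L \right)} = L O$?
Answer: $289$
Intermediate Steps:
$Q{\left(E,C \right)} = \frac{5}{3} + \frac{C}{3}$ ($Q{\left(E,C \right)} = 3 - \frac{4 - C}{3} = 3 + \left(- \frac{4}{3} + \frac{C}{3}\right) = \frac{5}{3} + \frac{C}{3}$)
$M = 1$ ($M = \frac{5}{3} + \frac{2 \left(-1\right)}{3} = \frac{5}{3} + \frac{1}{3} \left(-2\right) = \frac{5}{3} - \frac{2}{3} = 1$)
$\left(16 + M\right)^{2} = \left(16 + 1\right)^{2} = 17^{2} = 289$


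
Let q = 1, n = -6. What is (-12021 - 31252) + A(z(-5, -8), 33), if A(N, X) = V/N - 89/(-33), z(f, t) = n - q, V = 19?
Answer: -9996067/231 ≈ -43273.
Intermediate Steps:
z(f, t) = -7 (z(f, t) = -6 - 1*1 = -6 - 1 = -7)
A(N, X) = 89/33 + 19/N (A(N, X) = 19/N - 89/(-33) = 19/N - 89*(-1/33) = 19/N + 89/33 = 89/33 + 19/N)
(-12021 - 31252) + A(z(-5, -8), 33) = (-12021 - 31252) + (89/33 + 19/(-7)) = -43273 + (89/33 + 19*(-⅐)) = -43273 + (89/33 - 19/7) = -43273 - 4/231 = -9996067/231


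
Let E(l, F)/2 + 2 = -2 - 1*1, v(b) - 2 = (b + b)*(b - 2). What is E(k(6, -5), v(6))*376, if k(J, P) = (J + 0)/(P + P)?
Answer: -3760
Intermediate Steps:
v(b) = 2 + 2*b*(-2 + b) (v(b) = 2 + (b + b)*(b - 2) = 2 + (2*b)*(-2 + b) = 2 + 2*b*(-2 + b))
k(J, P) = J/(2*P) (k(J, P) = J/((2*P)) = J*(1/(2*P)) = J/(2*P))
E(l, F) = -10 (E(l, F) = -4 + 2*(-2 - 1*1) = -4 + 2*(-2 - 1) = -4 + 2*(-3) = -4 - 6 = -10)
E(k(6, -5), v(6))*376 = -10*376 = -3760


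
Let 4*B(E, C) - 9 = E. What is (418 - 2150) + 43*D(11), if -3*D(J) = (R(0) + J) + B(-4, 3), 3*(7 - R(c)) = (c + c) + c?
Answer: -24095/12 ≈ -2007.9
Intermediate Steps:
R(c) = 7 - c (R(c) = 7 - ((c + c) + c)/3 = 7 - (2*c + c)/3 = 7 - c)
B(E, C) = 9/4 + E/4
D(J) = -11/4 - J/3 (D(J) = -(((7 - 1*0) + J) + (9/4 + (¼)*(-4)))/3 = -(((7 + 0) + J) + (9/4 - 1))/3 = -((7 + J) + 5/4)/3 = -(33/4 + J)/3 = -11/4 - J/3)
(418 - 2150) + 43*D(11) = (418 - 2150) + 43*(-11/4 - ⅓*11) = -1732 + 43*(-11/4 - 11/3) = -1732 + 43*(-77/12) = -1732 - 3311/12 = -24095/12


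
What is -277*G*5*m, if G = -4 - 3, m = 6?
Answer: 58170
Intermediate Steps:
G = -7
-277*G*5*m = -277*(-7*5)*6 = -(-9695)*6 = -277*(-210) = 58170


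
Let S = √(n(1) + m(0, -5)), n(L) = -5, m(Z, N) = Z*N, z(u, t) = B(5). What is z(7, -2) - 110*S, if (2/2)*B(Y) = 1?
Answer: 1 - 110*I*√5 ≈ 1.0 - 245.97*I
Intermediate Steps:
B(Y) = 1
z(u, t) = 1
m(Z, N) = N*Z
S = I*√5 (S = √(-5 - 5*0) = √(-5 + 0) = √(-5) = I*√5 ≈ 2.2361*I)
z(7, -2) - 110*S = 1 - 110*I*√5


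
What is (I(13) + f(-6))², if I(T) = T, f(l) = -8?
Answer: 25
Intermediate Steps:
(I(13) + f(-6))² = (13 - 8)² = 5² = 25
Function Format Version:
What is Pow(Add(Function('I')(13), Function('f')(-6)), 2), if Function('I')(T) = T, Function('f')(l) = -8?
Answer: 25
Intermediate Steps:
Pow(Add(Function('I')(13), Function('f')(-6)), 2) = Pow(Add(13, -8), 2) = Pow(5, 2) = 25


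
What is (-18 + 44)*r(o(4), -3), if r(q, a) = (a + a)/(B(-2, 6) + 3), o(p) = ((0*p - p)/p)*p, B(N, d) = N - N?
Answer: -52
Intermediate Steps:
B(N, d) = 0
o(p) = -p (o(p) = ((0 - p)/p)*p = ((-p)/p)*p = -p)
r(q, a) = 2*a/3 (r(q, a) = (a + a)/(0 + 3) = (2*a)/3 = (2*a)*(1/3) = 2*a/3)
(-18 + 44)*r(o(4), -3) = (-18 + 44)*((2/3)*(-3)) = 26*(-2) = -52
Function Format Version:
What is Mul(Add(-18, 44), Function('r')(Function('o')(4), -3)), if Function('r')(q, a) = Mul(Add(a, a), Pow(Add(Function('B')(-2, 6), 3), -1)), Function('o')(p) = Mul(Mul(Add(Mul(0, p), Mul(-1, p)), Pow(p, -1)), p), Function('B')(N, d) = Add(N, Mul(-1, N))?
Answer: -52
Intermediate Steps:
Function('B')(N, d) = 0
Function('o')(p) = Mul(-1, p) (Function('o')(p) = Mul(Mul(Add(0, Mul(-1, p)), Pow(p, -1)), p) = Mul(Mul(Mul(-1, p), Pow(p, -1)), p) = Mul(-1, p))
Function('r')(q, a) = Mul(Rational(2, 3), a) (Function('r')(q, a) = Mul(Add(a, a), Pow(Add(0, 3), -1)) = Mul(Mul(2, a), Pow(3, -1)) = Mul(Mul(2, a), Rational(1, 3)) = Mul(Rational(2, 3), a))
Mul(Add(-18, 44), Function('r')(Function('o')(4), -3)) = Mul(Add(-18, 44), Mul(Rational(2, 3), -3)) = Mul(26, -2) = -52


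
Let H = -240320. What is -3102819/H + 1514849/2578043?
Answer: 8363249314897/619555293760 ≈ 13.499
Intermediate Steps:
-3102819/H + 1514849/2578043 = -3102819/(-240320) + 1514849/2578043 = -3102819*(-1/240320) + 1514849*(1/2578043) = 3102819/240320 + 1514849/2578043 = 8363249314897/619555293760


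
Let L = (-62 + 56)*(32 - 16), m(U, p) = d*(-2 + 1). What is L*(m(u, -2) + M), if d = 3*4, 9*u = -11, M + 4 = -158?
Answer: 16704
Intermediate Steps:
M = -162 (M = -4 - 158 = -162)
u = -11/9 (u = (1/9)*(-11) = -11/9 ≈ -1.2222)
d = 12
m(U, p) = -12 (m(U, p) = 12*(-2 + 1) = 12*(-1) = -12)
L = -96 (L = -6*16 = -96)
L*(m(u, -2) + M) = -96*(-12 - 162) = -96*(-174) = 16704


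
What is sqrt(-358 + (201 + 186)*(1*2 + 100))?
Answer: 2*sqrt(9779) ≈ 197.78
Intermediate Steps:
sqrt(-358 + (201 + 186)*(1*2 + 100)) = sqrt(-358 + 387*(2 + 100)) = sqrt(-358 + 387*102) = sqrt(-358 + 39474) = sqrt(39116) = 2*sqrt(9779)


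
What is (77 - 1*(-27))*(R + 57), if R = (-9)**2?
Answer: 14352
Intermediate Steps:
R = 81
(77 - 1*(-27))*(R + 57) = (77 - 1*(-27))*(81 + 57) = (77 + 27)*138 = 104*138 = 14352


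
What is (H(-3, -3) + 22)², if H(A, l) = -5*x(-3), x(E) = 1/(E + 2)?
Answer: 729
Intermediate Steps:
x(E) = 1/(2 + E)
H(A, l) = 5 (H(A, l) = -5/(2 - 3) = -5/(-1) = -5*(-1) = 5)
(H(-3, -3) + 22)² = (5 + 22)² = 27² = 729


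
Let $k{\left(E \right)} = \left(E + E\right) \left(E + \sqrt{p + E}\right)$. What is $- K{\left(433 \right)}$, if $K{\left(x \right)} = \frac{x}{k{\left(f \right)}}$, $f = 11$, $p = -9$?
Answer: $- \frac{433}{238} + \frac{433 \sqrt{2}}{2618} \approx -1.5854$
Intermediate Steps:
$k{\left(E \right)} = 2 E \left(E + \sqrt{-9 + E}\right)$ ($k{\left(E \right)} = \left(E + E\right) \left(E + \sqrt{-9 + E}\right) = 2 E \left(E + \sqrt{-9 + E}\right)$)
$K{\left(x \right)} = \frac{x}{242 + 22 \sqrt{2}}$ ($K{\left(x \right)} = \frac{x}{2 \cdot 11 \left(11 + \sqrt{-9 + 11}\right)} = \frac{x}{2 \cdot 11 \left(11 + \sqrt{2}\right)} = \frac{x}{242 + 22 \sqrt{2}}$)
$- K{\left(433 \right)} = - (\frac{1}{238} \cdot 433 - \frac{433 \sqrt{2}}{2618}) = - (\frac{433}{238} - \frac{433 \sqrt{2}}{2618}) = - \frac{433}{238} + \frac{433 \sqrt{2}}{2618}$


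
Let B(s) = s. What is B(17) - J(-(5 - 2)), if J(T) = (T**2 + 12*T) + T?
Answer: 47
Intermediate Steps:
J(T) = T**2 + 13*T
B(17) - J(-(5 - 2)) = 17 - (-(5 - 2))*(13 - (5 - 2)) = 17 - (-1*3)*(13 - 1*3) = 17 - (-3)*(13 - 3) = 17 - (-3)*10 = 17 - 1*(-30) = 17 + 30 = 47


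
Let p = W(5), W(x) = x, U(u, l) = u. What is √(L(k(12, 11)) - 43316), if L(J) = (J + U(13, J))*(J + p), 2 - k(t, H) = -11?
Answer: 4*I*√2678 ≈ 207.0*I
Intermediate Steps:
k(t, H) = 13 (k(t, H) = 2 - 1*(-11) = 2 + 11 = 13)
p = 5
L(J) = (5 + J)*(13 + J) (L(J) = (J + 13)*(J + 5) = (13 + J)*(5 + J) = (5 + J)*(13 + J))
√(L(k(12, 11)) - 43316) = √((65 + 13² + 18*13) - 43316) = √((65 + 169 + 234) - 43316) = √(468 - 43316) = √(-42848) = 4*I*√2678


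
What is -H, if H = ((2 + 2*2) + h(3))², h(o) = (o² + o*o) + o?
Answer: -729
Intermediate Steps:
h(o) = o + 2*o² (h(o) = (o² + o²) + o = 2*o² + o = o + 2*o²)
H = 729 (H = ((2 + 2*2) + 3*(1 + 2*3))² = ((2 + 4) + 3*(1 + 6))² = (6 + 3*7)² = (6 + 21)² = 27² = 729)
-H = -1*729 = -729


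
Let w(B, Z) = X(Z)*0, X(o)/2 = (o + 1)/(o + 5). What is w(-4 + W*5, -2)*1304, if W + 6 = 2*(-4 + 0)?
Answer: 0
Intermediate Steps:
W = -14 (W = -6 + 2*(-4 + 0) = -6 + 2*(-4) = -6 - 8 = -14)
X(o) = 2*(1 + o)/(5 + o) (X(o) = 2*((o + 1)/(o + 5)) = 2*((1 + o)/(5 + o)) = 2*(1 + o)/(5 + o))
w(B, Z) = 0 (w(B, Z) = (2*(1 + Z)/(5 + Z))*0 = 0)
w(-4 + W*5, -2)*1304 = 0*1304 = 0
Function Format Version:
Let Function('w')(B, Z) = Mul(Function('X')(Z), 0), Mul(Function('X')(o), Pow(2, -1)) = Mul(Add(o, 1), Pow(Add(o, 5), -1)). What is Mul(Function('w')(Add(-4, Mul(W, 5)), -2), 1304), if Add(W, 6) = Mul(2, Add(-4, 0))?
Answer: 0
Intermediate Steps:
W = -14 (W = Add(-6, Mul(2, Add(-4, 0))) = Add(-6, Mul(2, -4)) = Add(-6, -8) = -14)
Function('X')(o) = Mul(2, Pow(Add(5, o), -1), Add(1, o)) (Function('X')(o) = Mul(2, Mul(Add(o, 1), Pow(Add(o, 5), -1))) = Mul(2, Mul(Add(1, o), Pow(Add(5, o), -1))) = Mul(2, Mul(Pow(Add(5, o), -1), Add(1, o))) = Mul(2, Pow(Add(5, o), -1), Add(1, o)))
Function('w')(B, Z) = 0 (Function('w')(B, Z) = Mul(Mul(2, Pow(Add(5, Z), -1), Add(1, Z)), 0) = 0)
Mul(Function('w')(Add(-4, Mul(W, 5)), -2), 1304) = Mul(0, 1304) = 0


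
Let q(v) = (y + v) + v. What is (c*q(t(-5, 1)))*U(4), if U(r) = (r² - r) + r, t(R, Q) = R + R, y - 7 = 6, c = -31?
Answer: 3472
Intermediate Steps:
y = 13 (y = 7 + 6 = 13)
t(R, Q) = 2*R
U(r) = r²
q(v) = 13 + 2*v (q(v) = (13 + v) + v = 13 + 2*v)
(c*q(t(-5, 1)))*U(4) = -31*(13 + 2*(2*(-5)))*4² = -31*(13 + 2*(-10))*16 = -31*(13 - 20)*16 = -31*(-7)*16 = 217*16 = 3472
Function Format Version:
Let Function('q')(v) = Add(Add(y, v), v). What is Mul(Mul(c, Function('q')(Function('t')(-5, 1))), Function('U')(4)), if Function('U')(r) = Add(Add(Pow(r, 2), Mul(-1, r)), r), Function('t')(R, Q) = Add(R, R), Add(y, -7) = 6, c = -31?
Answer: 3472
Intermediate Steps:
y = 13 (y = Add(7, 6) = 13)
Function('t')(R, Q) = Mul(2, R)
Function('U')(r) = Pow(r, 2)
Function('q')(v) = Add(13, Mul(2, v)) (Function('q')(v) = Add(Add(13, v), v) = Add(13, Mul(2, v)))
Mul(Mul(c, Function('q')(Function('t')(-5, 1))), Function('U')(4)) = Mul(Mul(-31, Add(13, Mul(2, Mul(2, -5)))), Pow(4, 2)) = Mul(Mul(-31, Add(13, Mul(2, -10))), 16) = Mul(Mul(-31, Add(13, -20)), 16) = Mul(Mul(-31, -7), 16) = Mul(217, 16) = 3472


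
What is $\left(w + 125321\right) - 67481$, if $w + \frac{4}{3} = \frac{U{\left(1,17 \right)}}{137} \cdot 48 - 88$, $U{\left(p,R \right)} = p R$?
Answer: $\frac{23737972}{411} \approx 57757.0$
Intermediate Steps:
$U{\left(p,R \right)} = R p$
$w = - \frac{34268}{411}$ ($w = - \frac{4}{3} - \left(88 - \frac{17 \cdot 1}{137} \cdot 48\right) = - \frac{4}{3} - \left(88 - 17 \cdot \frac{1}{137} \cdot 48\right) = - \frac{4}{3} + \left(\frac{17}{137} \cdot 48 - 88\right) = - \frac{4}{3} + \left(\frac{816}{137} - 88\right) = - \frac{4}{3} - \frac{11240}{137} = - \frac{34268}{411} \approx -83.377$)
$\left(w + 125321\right) - 67481 = \left(- \frac{34268}{411} + 125321\right) - 67481 = \frac{51472663}{411} - 67481 = \frac{23737972}{411}$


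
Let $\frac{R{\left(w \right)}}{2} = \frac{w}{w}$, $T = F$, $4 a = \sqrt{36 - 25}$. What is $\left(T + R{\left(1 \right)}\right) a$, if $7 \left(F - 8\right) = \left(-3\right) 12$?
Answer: $\frac{17 \sqrt{11}}{14} \approx 4.0273$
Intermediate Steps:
$a = \frac{\sqrt{11}}{4}$ ($a = \frac{\sqrt{36 - 25}}{4} = \frac{\sqrt{11}}{4} \approx 0.82916$)
$F = \frac{20}{7}$ ($F = 8 + \frac{\left(-3\right) 12}{7} = 8 + \frac{1}{7} \left(-36\right) = 8 - \frac{36}{7} = \frac{20}{7} \approx 2.8571$)
$T = \frac{20}{7} \approx 2.8571$
$R{\left(w \right)} = 2$ ($R{\left(w \right)} = 2 \frac{w}{w} = 2 \cdot 1 = 2$)
$\left(T + R{\left(1 \right)}\right) a = \left(\frac{20}{7} + 2\right) \frac{\sqrt{11}}{4} = \frac{34 \frac{\sqrt{11}}{4}}{7} = \frac{17 \sqrt{11}}{14}$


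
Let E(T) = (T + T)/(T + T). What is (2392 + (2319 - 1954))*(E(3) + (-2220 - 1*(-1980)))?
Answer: -658923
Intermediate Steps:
E(T) = 1 (E(T) = (2*T)/((2*T)) = (2*T)*(1/(2*T)) = 1)
(2392 + (2319 - 1954))*(E(3) + (-2220 - 1*(-1980))) = (2392 + (2319 - 1954))*(1 + (-2220 - 1*(-1980))) = (2392 + 365)*(1 + (-2220 + 1980)) = 2757*(1 - 240) = 2757*(-239) = -658923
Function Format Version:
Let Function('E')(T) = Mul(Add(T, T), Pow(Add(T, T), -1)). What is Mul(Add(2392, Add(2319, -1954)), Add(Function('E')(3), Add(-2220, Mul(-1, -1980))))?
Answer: -658923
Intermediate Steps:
Function('E')(T) = 1 (Function('E')(T) = Mul(Mul(2, T), Pow(Mul(2, T), -1)) = Mul(Mul(2, T), Mul(Rational(1, 2), Pow(T, -1))) = 1)
Mul(Add(2392, Add(2319, -1954)), Add(Function('E')(3), Add(-2220, Mul(-1, -1980)))) = Mul(Add(2392, Add(2319, -1954)), Add(1, Add(-2220, Mul(-1, -1980)))) = Mul(Add(2392, 365), Add(1, Add(-2220, 1980))) = Mul(2757, Add(1, -240)) = Mul(2757, -239) = -658923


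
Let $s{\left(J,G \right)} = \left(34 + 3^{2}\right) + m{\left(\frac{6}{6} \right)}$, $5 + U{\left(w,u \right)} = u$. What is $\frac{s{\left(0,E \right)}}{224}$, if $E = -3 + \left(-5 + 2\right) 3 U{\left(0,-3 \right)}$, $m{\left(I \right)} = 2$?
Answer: $\frac{45}{224} \approx 0.20089$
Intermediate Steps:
$U{\left(w,u \right)} = -5 + u$
$E = 69$ ($E = -3 + \left(-5 + 2\right) 3 \left(-5 - 3\right) = -3 + \left(-3\right) 3 \left(-8\right) = -3 - -72 = -3 + 72 = 69$)
$s{\left(J,G \right)} = 45$ ($s{\left(J,G \right)} = \left(34 + 3^{2}\right) + 2 = \left(34 + 9\right) + 2 = 43 + 2 = 45$)
$\frac{s{\left(0,E \right)}}{224} = \frac{45}{224}$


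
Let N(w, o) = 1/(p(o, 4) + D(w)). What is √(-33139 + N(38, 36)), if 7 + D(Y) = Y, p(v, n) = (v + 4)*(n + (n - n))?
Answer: 2*I*√302235917/191 ≈ 182.04*I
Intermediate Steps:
p(v, n) = n*(4 + v) (p(v, n) = (4 + v)*(n + 0) = (4 + v)*n = n*(4 + v))
D(Y) = -7 + Y
N(w, o) = 1/(9 + w + 4*o) (N(w, o) = 1/(4*(4 + o) + (-7 + w)) = 1/((16 + 4*o) + (-7 + w)) = 1/(9 + w + 4*o))
√(-33139 + N(38, 36)) = √(-33139 + 1/(9 + 38 + 4*36)) = √(-33139 + 1/(9 + 38 + 144)) = √(-33139 + 1/191) = √(-6329548/191) = 2*I*√302235917/191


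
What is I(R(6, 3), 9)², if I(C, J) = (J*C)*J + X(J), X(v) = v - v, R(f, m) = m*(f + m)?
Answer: 4782969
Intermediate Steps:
X(v) = 0
I(C, J) = C*J² (I(C, J) = (J*C)*J + 0 = (C*J)*J + 0 = C*J² + 0 = C*J²)
I(R(6, 3), 9)² = ((3*(6 + 3))*9²)² = ((3*9)*81)² = (27*81)² = 2187² = 4782969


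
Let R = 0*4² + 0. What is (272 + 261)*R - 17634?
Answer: -17634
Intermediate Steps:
R = 0 (R = 0*16 + 0 = 0 + 0 = 0)
(272 + 261)*R - 17634 = (272 + 261)*0 - 17634 = 533*0 - 17634 = 0 - 17634 = -17634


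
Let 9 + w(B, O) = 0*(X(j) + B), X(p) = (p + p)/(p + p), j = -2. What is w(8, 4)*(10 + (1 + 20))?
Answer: -279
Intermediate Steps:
X(p) = 1 (X(p) = (2*p)/((2*p)) = (2*p)*(1/(2*p)) = 1)
w(B, O) = -9 (w(B, O) = -9 + 0*(1 + B) = -9 + 0 = -9)
w(8, 4)*(10 + (1 + 20)) = -9*(10 + (1 + 20)) = -9*(10 + 21) = -9*31 = -279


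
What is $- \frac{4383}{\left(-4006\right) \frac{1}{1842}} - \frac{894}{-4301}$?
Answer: $\frac{17363822325}{8614903} \approx 2015.6$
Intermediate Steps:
$- \frac{4383}{\left(-4006\right) \frac{1}{1842}} - \frac{894}{-4301} = - \frac{4383}{\left(-4006\right) \frac{1}{1842}} - - \frac{894}{4301} = - \frac{4383}{- \frac{2003}{921}} + \frac{894}{4301} = \left(-4383\right) \left(- \frac{921}{2003}\right) + \frac{894}{4301} = \frac{4036743}{2003} + \frac{894}{4301} = \frac{17363822325}{8614903}$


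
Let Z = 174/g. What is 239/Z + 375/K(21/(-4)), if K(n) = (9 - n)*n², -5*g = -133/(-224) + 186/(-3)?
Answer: 277186111/15551424 ≈ 17.824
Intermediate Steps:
g = 393/32 (g = -(-133/(-224) + 186/(-3))/5 = -(-133*(-1/224) + 186*(-⅓))/5 = -(19/32 - 62)/5 = -⅕*(-1965/32) = 393/32 ≈ 12.281)
K(n) = n²*(9 - n)
Z = 1856/131 (Z = 174/(393/32) = 174*(32/393) = 1856/131 ≈ 14.168)
239/Z + 375/K(21/(-4)) = 239/(1856/131) + 375/(((21/(-4))²*(9 - 21/(-4)))) = 239*(131/1856) + 375/(((21*(-¼))²*(9 - 21*(-1)/4))) = 31309/1856 + 375/(((-21/4)²*(9 - 1*(-21/4)))) = 31309/1856 + 375/((441*(9 + 21/4)/16)) = 31309/1856 + 375/(((441/16)*(57/4))) = 31309/1856 + 375/(25137/64) = 31309/1856 + 375*(64/25137) = 31309/1856 + 8000/8379 = 277186111/15551424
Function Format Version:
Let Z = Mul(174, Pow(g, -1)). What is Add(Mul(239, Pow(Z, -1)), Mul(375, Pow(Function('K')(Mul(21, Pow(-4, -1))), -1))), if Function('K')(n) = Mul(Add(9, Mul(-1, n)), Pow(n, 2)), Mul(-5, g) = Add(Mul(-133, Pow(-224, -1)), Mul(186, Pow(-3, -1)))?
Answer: Rational(277186111, 15551424) ≈ 17.824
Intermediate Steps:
g = Rational(393, 32) (g = Mul(Rational(-1, 5), Add(Mul(-133, Pow(-224, -1)), Mul(186, Pow(-3, -1)))) = Mul(Rational(-1, 5), Add(Mul(-133, Rational(-1, 224)), Mul(186, Rational(-1, 3)))) = Mul(Rational(-1, 5), Add(Rational(19, 32), -62)) = Mul(Rational(-1, 5), Rational(-1965, 32)) = Rational(393, 32) ≈ 12.281)
Function('K')(n) = Mul(Pow(n, 2), Add(9, Mul(-1, n)))
Z = Rational(1856, 131) (Z = Mul(174, Pow(Rational(393, 32), -1)) = Mul(174, Rational(32, 393)) = Rational(1856, 131) ≈ 14.168)
Add(Mul(239, Pow(Z, -1)), Mul(375, Pow(Function('K')(Mul(21, Pow(-4, -1))), -1))) = Add(Mul(239, Pow(Rational(1856, 131), -1)), Mul(375, Pow(Mul(Pow(Mul(21, Pow(-4, -1)), 2), Add(9, Mul(-1, Mul(21, Pow(-4, -1))))), -1))) = Add(Mul(239, Rational(131, 1856)), Mul(375, Pow(Mul(Pow(Mul(21, Rational(-1, 4)), 2), Add(9, Mul(-1, Mul(21, Rational(-1, 4))))), -1))) = Add(Rational(31309, 1856), Mul(375, Pow(Mul(Pow(Rational(-21, 4), 2), Add(9, Mul(-1, Rational(-21, 4)))), -1))) = Add(Rational(31309, 1856), Mul(375, Pow(Mul(Rational(441, 16), Add(9, Rational(21, 4))), -1))) = Add(Rational(31309, 1856), Mul(375, Pow(Mul(Rational(441, 16), Rational(57, 4)), -1))) = Add(Rational(31309, 1856), Mul(375, Pow(Rational(25137, 64), -1))) = Add(Rational(31309, 1856), Mul(375, Rational(64, 25137))) = Add(Rational(31309, 1856), Rational(8000, 8379)) = Rational(277186111, 15551424)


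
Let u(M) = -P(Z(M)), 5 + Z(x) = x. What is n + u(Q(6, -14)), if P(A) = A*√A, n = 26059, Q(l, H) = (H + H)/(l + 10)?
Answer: 26059 + 81*I*√3/8 ≈ 26059.0 + 17.537*I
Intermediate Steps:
Q(l, H) = 2*H/(10 + l) (Q(l, H) = (2*H)/(10 + l) = 2*H/(10 + l))
Z(x) = -5 + x
P(A) = A^(3/2)
u(M) = -(-5 + M)^(3/2)
n + u(Q(6, -14)) = 26059 - (-5 + 2*(-14)/(10 + 6))^(3/2) = 26059 - (-5 + 2*(-14)/16)^(3/2) = 26059 - (-5 + 2*(-14)*(1/16))^(3/2) = 26059 - (-5 - 7/4)^(3/2) = 26059 - (-27/4)^(3/2) = 26059 - (-81)*I*√3/8 = 26059 + 81*I*√3/8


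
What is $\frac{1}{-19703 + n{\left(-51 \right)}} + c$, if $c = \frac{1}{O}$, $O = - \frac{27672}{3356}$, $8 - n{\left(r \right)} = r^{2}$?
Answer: $- \frac{3118877}{25707288} \approx -0.12132$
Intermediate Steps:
$n{\left(r \right)} = 8 - r^{2}$
$O = - \frac{6918}{839}$ ($O = \left(-27672\right) \frac{1}{3356} = - \frac{6918}{839} \approx -8.2455$)
$c = - \frac{839}{6918}$ ($c = \frac{1}{- \frac{6918}{839}} = - \frac{839}{6918} \approx -0.12128$)
$\frac{1}{-19703 + n{\left(-51 \right)}} + c = \frac{1}{-19703 + \left(8 - \left(-51\right)^{2}\right)} - \frac{839}{6918} = \frac{1}{-19703 + \left(8 - 2601\right)} - \frac{839}{6918} = \frac{1}{-19703 - 2593} - \frac{839}{6918} = \frac{1}{-22296} - \frac{839}{6918} = - \frac{1}{22296} - \frac{839}{6918} = - \frac{3118877}{25707288}$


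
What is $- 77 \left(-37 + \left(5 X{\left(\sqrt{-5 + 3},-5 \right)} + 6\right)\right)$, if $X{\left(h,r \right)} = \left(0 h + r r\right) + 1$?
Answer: $-7623$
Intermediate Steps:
$X{\left(h,r \right)} = 1 + r^{2}$ ($X{\left(h,r \right)} = \left(0 + r^{2}\right) + 1 = r^{2} + 1 = 1 + r^{2}$)
$- 77 \left(-37 + \left(5 X{\left(\sqrt{-5 + 3},-5 \right)} + 6\right)\right) = - 77 \left(-37 + \left(5 \left(1 + \left(-5\right)^{2}\right) + 6\right)\right) = - 77 \left(-37 + \left(5 \left(1 + 25\right) + 6\right)\right) = - 77 \left(-37 + \left(5 \cdot 26 + 6\right)\right) = - 77 \left(-37 + \left(130 + 6\right)\right) = - 77 \left(-37 + 136\right) = \left(-77\right) 99 = -7623$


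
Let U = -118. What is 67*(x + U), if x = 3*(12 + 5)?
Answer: -4489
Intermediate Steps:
x = 51 (x = 3*17 = 51)
67*(x + U) = 67*(51 - 118) = 67*(-67) = -4489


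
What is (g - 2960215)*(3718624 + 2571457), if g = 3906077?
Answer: 5949548594822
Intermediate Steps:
(g - 2960215)*(3718624 + 2571457) = (3906077 - 2960215)*(3718624 + 2571457) = 945862*6290081 = 5949548594822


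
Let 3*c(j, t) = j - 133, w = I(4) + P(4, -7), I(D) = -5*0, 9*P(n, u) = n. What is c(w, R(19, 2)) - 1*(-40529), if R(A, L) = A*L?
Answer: 1093090/27 ≈ 40485.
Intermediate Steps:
P(n, u) = n/9
I(D) = 0
w = 4/9 (w = 0 + (⅑)*4 = 0 + 4/9 = 4/9 ≈ 0.44444)
c(j, t) = -133/3 + j/3 (c(j, t) = (j - 133)/3 = (-133 + j)/3 = -133/3 + j/3)
c(w, R(19, 2)) - 1*(-40529) = (-133/3 + (⅓)*(4/9)) - 1*(-40529) = (-133/3 + 4/27) + 40529 = -1193/27 + 40529 = 1093090/27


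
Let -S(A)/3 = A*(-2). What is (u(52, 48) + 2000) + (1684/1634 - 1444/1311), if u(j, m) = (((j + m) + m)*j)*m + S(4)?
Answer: 20938732142/56373 ≈ 3.7143e+5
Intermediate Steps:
S(A) = 6*A (S(A) = -3*A*(-2) = -(-6)*A = 6*A)
u(j, m) = 24 + j*m*(j + 2*m) (u(j, m) = (((j + m) + m)*j)*m + 6*4 = ((j + 2*m)*j)*m + 24 = (j*(j + 2*m))*m + 24 = j*m*(j + 2*m) + 24 = 24 + j*m*(j + 2*m))
(u(52, 48) + 2000) + (1684/1634 - 1444/1311) = ((24 + 48*52² + 2*52*48²) + 2000) + (1684/1634 - 1444/1311) = ((24 + 48*2704 + 2*52*2304) + 2000) + (1684*(1/1634) - 1444*1/1311) = ((24 + 129792 + 239616) + 2000) + (842/817 - 76/69) = (369432 + 2000) - 3994/56373 = 371432 - 3994/56373 = 20938732142/56373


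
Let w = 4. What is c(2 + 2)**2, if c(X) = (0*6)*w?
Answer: 0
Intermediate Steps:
c(X) = 0 (c(X) = (0*6)*4 = 0*4 = 0)
c(2 + 2)**2 = 0**2 = 0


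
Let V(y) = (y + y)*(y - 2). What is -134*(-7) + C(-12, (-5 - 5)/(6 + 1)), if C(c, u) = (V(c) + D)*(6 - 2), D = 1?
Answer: 2286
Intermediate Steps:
V(y) = 2*y*(-2 + y) (V(y) = (2*y)*(-2 + y) = 2*y*(-2 + y))
C(c, u) = 4 + 8*c*(-2 + c) (C(c, u) = (2*c*(-2 + c) + 1)*(6 - 2) = (1 + 2*c*(-2 + c))*4 = 4 + 8*c*(-2 + c))
-134*(-7) + C(-12, (-5 - 5)/(6 + 1)) = -134*(-7) + (4 + 8*(-12)*(-2 - 12)) = 938 + (4 + 8*(-12)*(-14)) = 938 + (4 + 1344) = 938 + 1348 = 2286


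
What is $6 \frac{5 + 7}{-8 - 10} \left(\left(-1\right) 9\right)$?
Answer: $36$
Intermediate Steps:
$6 \frac{5 + 7}{-8 - 10} \left(\left(-1\right) 9\right) = 6 \frac{12}{-18} \left(-9\right) = 6 \cdot 12 \left(- \frac{1}{18}\right) \left(-9\right) = 6 \left(- \frac{2}{3}\right) \left(-9\right) = \left(-4\right) \left(-9\right) = 36$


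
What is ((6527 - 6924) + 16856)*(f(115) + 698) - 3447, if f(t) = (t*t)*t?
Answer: 25043566560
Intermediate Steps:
f(t) = t³ (f(t) = t²*t = t³)
((6527 - 6924) + 16856)*(f(115) + 698) - 3447 = ((6527 - 6924) + 16856)*(115³ + 698) - 3447 = (-397 + 16856)*(1520875 + 698) - 3447 = 16459*1521573 - 3447 = 25043570007 - 3447 = 25043566560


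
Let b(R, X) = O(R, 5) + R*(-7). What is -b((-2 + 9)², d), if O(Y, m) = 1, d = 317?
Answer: 342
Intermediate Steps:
b(R, X) = 1 - 7*R (b(R, X) = 1 + R*(-7) = 1 - 7*R)
-b((-2 + 9)², d) = -(1 - 7*(-2 + 9)²) = -(1 - 7*7²) = -(1 - 7*49) = -(1 - 343) = -1*(-342) = 342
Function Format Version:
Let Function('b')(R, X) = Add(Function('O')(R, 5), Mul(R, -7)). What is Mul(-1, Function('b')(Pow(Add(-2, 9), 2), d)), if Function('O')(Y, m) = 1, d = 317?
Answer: 342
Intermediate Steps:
Function('b')(R, X) = Add(1, Mul(-7, R)) (Function('b')(R, X) = Add(1, Mul(R, -7)) = Add(1, Mul(-7, R)))
Mul(-1, Function('b')(Pow(Add(-2, 9), 2), d)) = Mul(-1, Add(1, Mul(-7, Pow(Add(-2, 9), 2)))) = Mul(-1, Add(1, Mul(-7, Pow(7, 2)))) = Mul(-1, Add(1, Mul(-7, 49))) = Mul(-1, Add(1, -343)) = Mul(-1, -342) = 342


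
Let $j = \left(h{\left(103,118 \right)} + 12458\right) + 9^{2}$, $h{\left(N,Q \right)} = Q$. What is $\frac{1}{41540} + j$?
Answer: $\frac{525771781}{41540} \approx 12657.0$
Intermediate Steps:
$j = 12657$ ($j = \left(118 + 12458\right) + 9^{2} = 12576 + 81 = 12657$)
$\frac{1}{41540} + j = \frac{1}{41540} + 12657 = \frac{525771781}{41540}$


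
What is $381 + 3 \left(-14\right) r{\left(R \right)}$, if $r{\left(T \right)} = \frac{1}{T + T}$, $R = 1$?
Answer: $360$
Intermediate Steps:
$r{\left(T \right)} = \frac{1}{2 T}$
$381 + 3 \left(-14\right) r{\left(R \right)} = 381 + 3 \left(-14\right) \frac{1}{2 \cdot 1} = 381 - 42 \cdot \frac{1}{2} \cdot 1 = 381 - 21 = 360$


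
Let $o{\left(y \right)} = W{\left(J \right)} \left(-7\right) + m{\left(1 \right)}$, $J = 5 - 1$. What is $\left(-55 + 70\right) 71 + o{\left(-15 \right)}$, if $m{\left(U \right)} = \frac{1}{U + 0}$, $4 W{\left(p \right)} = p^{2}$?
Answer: $1038$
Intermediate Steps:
$J = 4$
$W{\left(p \right)} = \frac{p^{2}}{4}$
$m{\left(U \right)} = \frac{1}{U}$
$o{\left(y \right)} = -27$ ($o{\left(y \right)} = \frac{4^{2}}{4} \left(-7\right) + 1^{-1} = \frac{1}{4} \cdot 16 \left(-7\right) + 1 = 4 \left(-7\right) + 1 = -28 + 1 = -27$)
$\left(-55 + 70\right) 71 + o{\left(-15 \right)} = \left(-55 + 70\right) 71 - 27 = 15 \cdot 71 - 27 = 1065 - 27 = 1038$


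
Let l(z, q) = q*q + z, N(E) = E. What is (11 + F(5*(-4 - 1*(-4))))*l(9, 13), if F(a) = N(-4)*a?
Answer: 1958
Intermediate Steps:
l(z, q) = z + q**2 (l(z, q) = q**2 + z = z + q**2)
F(a) = -4*a
(11 + F(5*(-4 - 1*(-4))))*l(9, 13) = (11 - 20*(-4 - 1*(-4)))*(9 + 13**2) = (11 - 20*(-4 + 4))*(9 + 169) = (11 - 20*0)*178 = (11 - 4*0)*178 = (11 + 0)*178 = 11*178 = 1958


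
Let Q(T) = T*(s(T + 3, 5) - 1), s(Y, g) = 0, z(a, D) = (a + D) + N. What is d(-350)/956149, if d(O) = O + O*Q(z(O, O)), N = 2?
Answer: -244650/956149 ≈ -0.25587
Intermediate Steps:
z(a, D) = 2 + D + a (z(a, D) = (a + D) + 2 = (D + a) + 2 = 2 + D + a)
Q(T) = -T (Q(T) = T*(0 - 1) = T*(-1) = -T)
d(O) = O + O*(-2 - 2*O) (d(O) = O + O*(-(2 + O + O)) = O + O*(-(2 + 2*O)) = O + O*(-2 - 2*O))
d(-350)/956149 = -350*(-1 - 2*(-350))/956149 = -350*(-1 + 700)*(1/956149) = -350*699*(1/956149) = -244650*1/956149 = -244650/956149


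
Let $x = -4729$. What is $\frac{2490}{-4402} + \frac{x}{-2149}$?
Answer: $\frac{7733024}{4729949} \approx 1.6349$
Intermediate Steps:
$\frac{2490}{-4402} + \frac{x}{-2149} = \frac{2490}{-4402} - \frac{4729}{-2149} = 2490 \left(- \frac{1}{4402}\right) - - \frac{4729}{2149} = - \frac{1245}{2201} + \frac{4729}{2149} = \frac{7733024}{4729949}$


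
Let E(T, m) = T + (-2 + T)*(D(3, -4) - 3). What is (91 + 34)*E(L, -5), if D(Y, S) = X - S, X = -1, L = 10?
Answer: 1250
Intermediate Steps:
D(Y, S) = -1 - S
E(T, m) = T (E(T, m) = T + (-2 + T)*((-1 - 1*(-4)) - 3) = T + (-2 + T)*((-1 + 4) - 3) = T + (-2 + T)*(3 - 3) = T + (-2 + T)*0 = T + 0 = T)
(91 + 34)*E(L, -5) = (91 + 34)*10 = 125*10 = 1250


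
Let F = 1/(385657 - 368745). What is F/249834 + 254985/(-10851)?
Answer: -359120245713343/15282521663136 ≈ -23.499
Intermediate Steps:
F = 1/16912 ≈ 5.9130e-5
F/249834 + 254985/(-10851) = (1/16912)/249834 + 254985/(-10851) = (1/16912)*(1/249834) + 254985*(-1/10851) = 1/4225192608 - 84995/3617 = -359120245713343/15282521663136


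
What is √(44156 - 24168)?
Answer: 2*√4997 ≈ 141.38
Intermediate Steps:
√(44156 - 24168) = √19988 = 2*√4997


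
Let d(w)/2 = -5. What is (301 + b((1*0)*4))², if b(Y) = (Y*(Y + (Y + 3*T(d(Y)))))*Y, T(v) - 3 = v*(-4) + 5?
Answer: 90601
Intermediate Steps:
d(w) = -10 (d(w) = 2*(-5) = -10)
T(v) = 8 - 4*v (T(v) = 3 + (v*(-4) + 5) = 3 + (-4*v + 5) = 3 + (5 - 4*v) = 8 - 4*v)
b(Y) = Y²*(144 + 2*Y) (b(Y) = (Y*(Y + (Y + 3*(8 - 4*(-10)))))*Y = (Y*(Y + (Y + 3*(8 + 40))))*Y = (Y*(Y + (Y + 3*48)))*Y = (Y*(Y + (Y + 144)))*Y = (Y*(Y + (144 + Y)))*Y = (Y*(144 + 2*Y))*Y = Y²*(144 + 2*Y))
(301 + b((1*0)*4))² = (301 + 2*((1*0)*4)²*(72 + (1*0)*4))² = (301 + 2*(0*4)²*(72 + 0*4))² = (301 + 2*0²*(72 + 0))² = (301 + 2*0*72)² = (301 + 0)² = 301² = 90601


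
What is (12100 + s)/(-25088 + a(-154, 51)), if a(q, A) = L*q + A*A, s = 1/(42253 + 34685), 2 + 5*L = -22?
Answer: -4654749005/8366161182 ≈ -0.55638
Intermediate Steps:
L = -24/5 (L = -⅖ + (⅕)*(-22) = -⅖ - 22/5 = -24/5 ≈ -4.8000)
s = 1/76938 ≈ 1.2997e-5
a(q, A) = A² - 24*q/5 (a(q, A) = -24*q/5 + A*A = -24*q/5 + A² = A² - 24*q/5)
(12100 + s)/(-25088 + a(-154, 51)) = (12100 + 1/76938)/(-25088 + (51² - 24/5*(-154))) = 930949801/(76938*(-25088 + (2601 + 3696/5))) = 930949801/(76938*(-25088 + 16701/5)) = 930949801/(76938*(-108739/5)) = (930949801/76938)*(-5/108739) = -4654749005/8366161182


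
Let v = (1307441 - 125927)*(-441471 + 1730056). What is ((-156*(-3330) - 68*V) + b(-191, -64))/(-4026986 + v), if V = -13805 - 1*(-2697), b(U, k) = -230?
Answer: 637297/761238595352 ≈ 8.3718e-7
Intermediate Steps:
V = -11108 (V = -13805 + 2697 = -11108)
v = 1522481217690 (v = 1181514*1288585 = 1522481217690)
((-156*(-3330) - 68*V) + b(-191, -64))/(-4026986 + v) = ((-156*(-3330) - 68*(-11108)) - 230)/(-4026986 + 1522481217690) = ((519480 - 1*(-755344)) - 230)/1522477190704 = ((519480 + 755344) - 230)*(1/1522477190704) = (1274824 - 230)*(1/1522477190704) = 1274594*(1/1522477190704) = 637297/761238595352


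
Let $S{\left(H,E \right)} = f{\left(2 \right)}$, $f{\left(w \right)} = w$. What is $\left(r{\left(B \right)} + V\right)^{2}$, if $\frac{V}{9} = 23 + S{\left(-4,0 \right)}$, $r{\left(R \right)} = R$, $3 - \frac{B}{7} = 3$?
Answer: $50625$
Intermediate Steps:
$B = 0$ ($B = 21 - 21 = 0$)
$S{\left(H,E \right)} = 2$
$V = 225$ ($V = 9 \left(23 + 2\right) = 9 \cdot 25 = 225$)
$\left(r{\left(B \right)} + V\right)^{2} = \left(0 + 225\right)^{2} = 225^{2} = 50625$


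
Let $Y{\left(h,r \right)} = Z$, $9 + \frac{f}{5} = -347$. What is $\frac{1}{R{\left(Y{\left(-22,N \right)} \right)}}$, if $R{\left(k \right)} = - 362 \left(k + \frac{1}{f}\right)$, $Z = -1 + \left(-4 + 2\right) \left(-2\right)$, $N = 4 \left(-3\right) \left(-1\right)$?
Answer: $- \frac{890}{966359} \approx -0.00092098$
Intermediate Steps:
$f = -1780$ ($f = -45 + 5 \left(-347\right) = -45 - 1735 = -1780$)
$N = 12$ ($N = \left(-12\right) \left(-1\right) = 12$)
$Z = 3$ ($Z = -1 - -4 = -1 + 4 = 3$)
$Y{\left(h,r \right)} = 3$
$R{\left(k \right)} = \frac{181}{890} - 362 k$ ($R{\left(k \right)} = - 362 \left(k + \frac{1}{-1780}\right) = - 362 \left(k - \frac{1}{1780}\right) = - 362 \left(- \frac{1}{1780} + k\right) = \frac{181}{890} - 362 k$)
$\frac{1}{R{\left(Y{\left(-22,N \right)} \right)}} = \frac{1}{\frac{181}{890} - 1086} = \frac{1}{- \frac{966359}{890}} = - \frac{890}{966359}$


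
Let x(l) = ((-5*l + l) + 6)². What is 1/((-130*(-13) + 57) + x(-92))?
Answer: 1/141623 ≈ 7.0610e-6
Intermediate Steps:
x(l) = (6 - 4*l)² (x(l) = (-4*l + 6)² = (6 - 4*l)²)
1/((-130*(-13) + 57) + x(-92)) = 1/((-130*(-13) + 57) + 4*(-3 + 2*(-92))²) = 1/((1690 + 57) + 4*(-3 - 184)²) = 1/(1747 + 4*(-187)²) = 1/(1747 + 4*34969) = 1/(1747 + 139876) = 1/141623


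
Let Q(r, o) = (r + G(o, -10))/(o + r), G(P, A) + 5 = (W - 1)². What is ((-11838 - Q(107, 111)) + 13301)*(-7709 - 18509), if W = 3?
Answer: -4179516252/109 ≈ -3.8344e+7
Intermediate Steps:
G(P, A) = -1 (G(P, A) = -5 + (3 - 1)² = -5 + 2² = -5 + 4 = -1)
Q(r, o) = (-1 + r)/(o + r) (Q(r, o) = (r - 1)/(o + r) = (-1 + r)/(o + r))
((-11838 - Q(107, 111)) + 13301)*(-7709 - 18509) = ((-11838 - (-1 + 107)/(111 + 107)) + 13301)*(-7709 - 18509) = ((-11838 - 106/218) + 13301)*(-26218) = ((-11838 - 1*53/109) + 13301)*(-26218) = ((-11838 - 53/109) + 13301)*(-26218) = (-1290395/109 + 13301)*(-26218) = (159414/109)*(-26218) = -4179516252/109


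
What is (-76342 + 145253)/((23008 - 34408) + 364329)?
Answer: 68911/352929 ≈ 0.19525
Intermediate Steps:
(-76342 + 145253)/((23008 - 34408) + 364329) = 68911/(-11400 + 364329) = 68911/352929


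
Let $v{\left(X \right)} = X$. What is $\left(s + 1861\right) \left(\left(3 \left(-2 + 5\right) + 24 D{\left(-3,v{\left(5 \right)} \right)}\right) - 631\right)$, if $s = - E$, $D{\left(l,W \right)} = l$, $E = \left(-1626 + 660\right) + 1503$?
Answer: $-918856$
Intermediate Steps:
$E = 537$ ($E = -966 + 1503 = 537$)
$s = -537$ ($s = \left(-1\right) 537 = -537$)
$\left(s + 1861\right) \left(\left(3 \left(-2 + 5\right) + 24 D{\left(-3,v{\left(5 \right)} \right)}\right) - 631\right) = \left(-537 + 1861\right) \left(\left(3 \left(-2 + 5\right) + 24 \left(-3\right)\right) - 631\right) = 1324 \left(\left(3 \cdot 3 - 72\right) - 631\right) = 1324 \left(\left(9 - 72\right) - 631\right) = 1324 \left(-63 - 631\right) = 1324 \left(-694\right) = -918856$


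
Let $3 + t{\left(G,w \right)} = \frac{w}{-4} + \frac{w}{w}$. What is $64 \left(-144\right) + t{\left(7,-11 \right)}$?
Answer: $- \frac{36861}{4} \approx -9215.3$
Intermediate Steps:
$t{\left(G,w \right)} = -2 - \frac{w}{4}$ ($t{\left(G,w \right)} = -3 + \left(\frac{w}{-4} + \frac{w}{w}\right) = -3 + \left(w \left(- \frac{1}{4}\right) + 1\right) = -3 - \left(-1 + \frac{w}{4}\right) = -2 - \frac{w}{4}$)
$64 \left(-144\right) + t{\left(7,-11 \right)} = 64 \left(-144\right) - - \frac{3}{4} = -9216 + \left(-2 + \frac{11}{4}\right) = -9216 + \frac{3}{4} = - \frac{36861}{4}$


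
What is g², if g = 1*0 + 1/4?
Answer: 1/16 ≈ 0.062500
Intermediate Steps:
g = ¼ (g = 0 + ¼ = ¼ ≈ 0.25000)
g² = (¼)² = 1/16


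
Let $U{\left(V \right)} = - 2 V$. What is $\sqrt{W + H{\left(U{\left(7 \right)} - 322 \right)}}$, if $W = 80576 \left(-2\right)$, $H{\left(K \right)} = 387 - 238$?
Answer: $i \sqrt{161003} \approx 401.25 i$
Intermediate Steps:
$H{\left(K \right)} = 149$
$W = -161152$
$\sqrt{W + H{\left(U{\left(7 \right)} - 322 \right)}} = \sqrt{-161152 + 149} = \sqrt{-161003} = i \sqrt{161003}$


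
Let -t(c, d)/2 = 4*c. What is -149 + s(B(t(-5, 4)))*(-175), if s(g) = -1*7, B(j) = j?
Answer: 1076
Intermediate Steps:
t(c, d) = -8*c
s(g) = -7
-149 + s(B(t(-5, 4)))*(-175) = -149 - 7*(-175) = -149 + 1225 = 1076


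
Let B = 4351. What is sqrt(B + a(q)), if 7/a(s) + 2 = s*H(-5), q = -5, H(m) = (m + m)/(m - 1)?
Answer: 2*sqrt(1045165)/31 ≈ 65.957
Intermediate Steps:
H(m) = 2*m/(-1 + m) (H(m) = (2*m)/(-1 + m) = 2*m/(-1 + m))
a(s) = 7/(-2 + 5*s/3) (a(s) = 7/(-2 + s*(2*(-5)/(-1 - 5))) = 7/(-2 + s*(2*(-5)/(-6))) = 7/(-2 + s*(2*(-5)*(-1/6))) = 7/(-2 + s*(5/3)) = 7/(-2 + 5*s/3))
sqrt(B + a(q)) = sqrt(4351 + 21/(-6 + 5*(-5))) = sqrt(4351 + 21/(-6 - 25)) = sqrt(4351 + 21/(-31)) = sqrt(4351 + 21*(-1/31)) = sqrt(4351 - 21/31) = sqrt(134860/31) = 2*sqrt(1045165)/31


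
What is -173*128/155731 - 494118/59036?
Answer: -39128391721/4596867658 ≈ -8.5120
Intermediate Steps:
-173*128/155731 - 494118/59036 = -22144*1/155731 - 494118*1/59036 = -22144/155731 - 247059/29518 = -39128391721/4596867658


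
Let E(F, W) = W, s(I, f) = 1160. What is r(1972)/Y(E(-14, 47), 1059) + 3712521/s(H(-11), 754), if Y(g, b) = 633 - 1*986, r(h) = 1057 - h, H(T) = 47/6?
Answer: 1311581313/409480 ≈ 3203.0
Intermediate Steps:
H(T) = 47/6 (H(T) = 47*(⅙) = 47/6)
Y(g, b) = -353 (Y(g, b) = 633 - 986 = -353)
r(1972)/Y(E(-14, 47), 1059) + 3712521/s(H(-11), 754) = (1057 - 1*1972)/(-353) + 3712521/1160 = (1057 - 1972)*(-1/353) + 3712521*(1/1160) = -915*(-1/353) + 3712521/1160 = 915/353 + 3712521/1160 = 1311581313/409480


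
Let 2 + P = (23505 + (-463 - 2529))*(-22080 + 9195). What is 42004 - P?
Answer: 264352011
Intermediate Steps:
P = -264310007 (P = -2 + (23505 + (-463 - 2529))*(-22080 + 9195) = -2 + (23505 - 2992)*(-12885) = -2 + 20513*(-12885) = -2 - 264310005 = -264310007)
42004 - P = 42004 - 1*(-264310007) = 42004 + 264310007 = 264352011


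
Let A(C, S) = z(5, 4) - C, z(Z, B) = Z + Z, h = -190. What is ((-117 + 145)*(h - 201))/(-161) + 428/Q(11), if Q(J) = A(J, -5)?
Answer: -360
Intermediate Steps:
z(Z, B) = 2*Z
A(C, S) = 10 - C (A(C, S) = 2*5 - C = 10 - C)
Q(J) = 10 - J
((-117 + 145)*(h - 201))/(-161) + 428/Q(11) = ((-117 + 145)*(-190 - 201))/(-161) + 428/(10 - 1*11) = (28*(-391))*(-1/161) + 428/(10 - 11) = -10948*(-1/161) + 428/(-1) = 68 + 428*(-1) = 68 - 428 = -360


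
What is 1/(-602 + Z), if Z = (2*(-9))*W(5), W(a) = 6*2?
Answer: -1/818 ≈ -0.0012225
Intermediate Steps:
W(a) = 12
Z = -216 (Z = (2*(-9))*12 = -18*12 = -216)
1/(-602 + Z) = 1/(-602 - 216) = 1/(-818) = -1/818*1 = -1/818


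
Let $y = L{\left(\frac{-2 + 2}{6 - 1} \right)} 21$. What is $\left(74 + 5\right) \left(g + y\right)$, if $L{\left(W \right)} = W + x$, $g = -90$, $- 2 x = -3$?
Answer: $- \frac{9243}{2} \approx -4621.5$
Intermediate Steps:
$x = \frac{3}{2}$ ($x = \left(- \frac{1}{2}\right) \left(-3\right) = \frac{3}{2} \approx 1.5$)
$L{\left(W \right)} = \frac{3}{2} + W$ ($L{\left(W \right)} = W + \frac{3}{2} = \frac{3}{2} + W$)
$y = \frac{63}{2}$ ($y = \left(\frac{3}{2} + \frac{-2 + 2}{6 - 1}\right) 21 = \left(\frac{3}{2} + \frac{0}{5}\right) 21 = \left(\frac{3}{2} + 0 \cdot \frac{1}{5}\right) 21 = \left(\frac{3}{2} + 0\right) 21 = \frac{3}{2} \cdot 21 = \frac{63}{2} \approx 31.5$)
$\left(74 + 5\right) \left(g + y\right) = \left(74 + 5\right) \left(-90 + \frac{63}{2}\right) = 79 \left(- \frac{117}{2}\right) = - \frac{9243}{2}$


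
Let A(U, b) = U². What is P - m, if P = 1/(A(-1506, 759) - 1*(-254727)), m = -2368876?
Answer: 5976112724389/2522763 ≈ 2.3689e+6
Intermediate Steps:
P = 1/2522763 (P = 1/((-1506)² - 1*(-254727)) = 1/(2268036 + 254727) = 1/2522763 ≈ 3.9639e-7)
P - m = 1/2522763 - 1*(-2368876) = 1/2522763 + 2368876 = 5976112724389/2522763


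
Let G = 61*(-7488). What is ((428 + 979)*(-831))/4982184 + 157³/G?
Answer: -275202498569/31606975296 ≈ -8.7070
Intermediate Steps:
G = -456768
((428 + 979)*(-831))/4982184 + 157³/G = ((428 + 979)*(-831))/4982184 + 157³/(-456768) = (1407*(-831))*(1/4982184) + 3869893*(-1/456768) = -1169217*1/4982184 - 3869893/456768 = -129913/553576 - 3869893/456768 = -275202498569/31606975296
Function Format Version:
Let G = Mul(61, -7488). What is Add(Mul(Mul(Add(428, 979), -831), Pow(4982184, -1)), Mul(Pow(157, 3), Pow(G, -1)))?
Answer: Rational(-275202498569, 31606975296) ≈ -8.7070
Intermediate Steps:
G = -456768
Add(Mul(Mul(Add(428, 979), -831), Pow(4982184, -1)), Mul(Pow(157, 3), Pow(G, -1))) = Add(Mul(Mul(Add(428, 979), -831), Pow(4982184, -1)), Mul(Pow(157, 3), Pow(-456768, -1))) = Add(Mul(Mul(1407, -831), Rational(1, 4982184)), Mul(3869893, Rational(-1, 456768))) = Add(Mul(-1169217, Rational(1, 4982184)), Rational(-3869893, 456768)) = Add(Rational(-129913, 553576), Rational(-3869893, 456768)) = Rational(-275202498569, 31606975296)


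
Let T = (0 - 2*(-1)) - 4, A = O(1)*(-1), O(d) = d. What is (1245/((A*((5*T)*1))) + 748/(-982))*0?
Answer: 0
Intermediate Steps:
A = -1 (A = 1*(-1) = -1)
T = -2 (T = (0 + 2) - 4 = 2 - 4 = -2)
(1245/((A*((5*T)*1))) + 748/(-982))*0 = (1245/((-5*(-2))) + 748/(-982))*0 = (1245/((-(-10))) + 748*(-1/982))*0 = (1245/((-1*(-10))) - 374/491)*0 = (1245/10 - 374/491)*0 = (1245*(1/10) - 374/491)*0 = (249/2 - 374/491)*0 = (121511/982)*0 = 0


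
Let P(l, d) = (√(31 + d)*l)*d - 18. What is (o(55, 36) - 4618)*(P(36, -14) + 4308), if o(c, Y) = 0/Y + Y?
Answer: -19656780 + 2309328*√17 ≈ -1.0135e+7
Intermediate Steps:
o(c, Y) = Y (o(c, Y) = 0 + Y = Y)
P(l, d) = -18 + d*l*√(31 + d) (P(l, d) = (l*√(31 + d))*d - 18 = d*l*√(31 + d) - 18 = -18 + d*l*√(31 + d))
(o(55, 36) - 4618)*(P(36, -14) + 4308) = (36 - 4618)*((-18 - 14*36*√(31 - 14)) + 4308) = -4582*((-18 - 14*36*√17) + 4308) = -4582*((-18 - 504*√17) + 4308) = -4582*(4290 - 504*√17) = -19656780 + 2309328*√17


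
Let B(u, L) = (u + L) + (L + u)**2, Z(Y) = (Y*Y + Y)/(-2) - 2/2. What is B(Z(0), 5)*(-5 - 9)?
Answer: -280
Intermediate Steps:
Z(Y) = -1 - Y/2 - Y**2/2 (Z(Y) = (Y**2 + Y)*(-1/2) - 2*1/2 = (Y + Y**2)*(-1/2) - 1 = (-Y/2 - Y**2/2) - 1 = -1 - Y/2 - Y**2/2)
B(u, L) = L + u + (L + u)**2 (B(u, L) = (L + u) + (L + u)**2 = L + u + (L + u)**2)
B(Z(0), 5)*(-5 - 9) = (5 + (-1 - 1/2*0 - 1/2*0**2) + (5 + (-1 - 1/2*0 - 1/2*0**2))**2)*(-5 - 9) = (5 + (-1 + 0 - 1/2*0) + (5 + (-1 + 0 - 1/2*0))**2)*(-14) = (5 + (-1 + 0 + 0) + (5 + (-1 + 0 + 0))**2)*(-14) = (5 - 1 + (5 - 1)**2)*(-14) = (5 - 1 + 4**2)*(-14) = (5 - 1 + 16)*(-14) = 20*(-14) = -280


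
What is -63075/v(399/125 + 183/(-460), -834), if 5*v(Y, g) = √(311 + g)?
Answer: 315375*I*√523/523 ≈ 13790.0*I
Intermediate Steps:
v(Y, g) = √(311 + g)/5
-63075/v(399/125 + 183/(-460), -834) = -63075*5/√(311 - 834) = -63075*(-5*I*√523/523) = -(-315375)*I*√523/523 = 315375*I*√523/523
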